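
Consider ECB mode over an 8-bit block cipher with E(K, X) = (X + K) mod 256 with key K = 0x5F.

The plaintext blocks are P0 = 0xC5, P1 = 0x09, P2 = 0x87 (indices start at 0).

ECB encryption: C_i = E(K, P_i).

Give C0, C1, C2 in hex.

C0 = 0x24, C1 = 0x68, C2 = 0xE6

C0: E(K, 0xC5) = 0x24.
C1: E(K, 0x09) = 0x68.
C2: E(K, 0x87) = 0xE6.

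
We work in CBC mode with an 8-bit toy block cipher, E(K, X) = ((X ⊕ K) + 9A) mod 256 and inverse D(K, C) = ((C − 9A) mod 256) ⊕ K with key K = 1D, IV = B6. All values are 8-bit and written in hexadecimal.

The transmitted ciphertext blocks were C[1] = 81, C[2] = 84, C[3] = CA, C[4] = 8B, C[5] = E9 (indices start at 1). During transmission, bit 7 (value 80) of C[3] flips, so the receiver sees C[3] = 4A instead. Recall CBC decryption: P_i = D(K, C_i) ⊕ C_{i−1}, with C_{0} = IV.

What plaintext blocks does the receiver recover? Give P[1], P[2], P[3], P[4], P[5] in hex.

P[1] = 4C, P[2] = 76, P[3] = 29, P[4] = A6, P[5] = D9

Only C[3] changed, to 4A. In CBC, a change in C_i garbles P_i and flips the same bit in P_{i+1}. Decrypting the received ciphertext:
P[1]: D(K, 81) = FA; FA ⊕ B6 = 4C.
P[2]: D(K, 84) = F7; F7 ⊕ 81 = 76.
P[3]: D(K, 4A) = AD; AD ⊕ 84 = 29.
P[4]: D(K, 8B) = EC; EC ⊕ 4A = A6.
P[5]: D(K, E9) = 52; 52 ⊕ 8B = D9.
Blocks that differ from the original plaintext: P[3], P[4].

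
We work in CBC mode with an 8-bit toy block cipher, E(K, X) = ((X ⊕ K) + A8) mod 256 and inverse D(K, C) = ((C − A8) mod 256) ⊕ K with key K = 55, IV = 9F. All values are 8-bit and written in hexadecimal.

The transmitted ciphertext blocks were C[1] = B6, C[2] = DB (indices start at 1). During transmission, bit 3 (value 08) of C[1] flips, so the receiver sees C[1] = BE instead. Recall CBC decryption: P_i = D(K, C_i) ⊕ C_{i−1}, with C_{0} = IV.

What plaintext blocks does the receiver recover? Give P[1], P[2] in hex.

P[1] = DC, P[2] = D8

Only C[1] changed, to BE. In CBC, a change in C_i garbles P_i and flips the same bit in P_{i+1}. Decrypting the received ciphertext:
P[1]: D(K, BE) = 43; 43 ⊕ 9F = DC.
P[2]: D(K, DB) = 66; 66 ⊕ BE = D8.
Blocks that differ from the original plaintext: P[1], P[2].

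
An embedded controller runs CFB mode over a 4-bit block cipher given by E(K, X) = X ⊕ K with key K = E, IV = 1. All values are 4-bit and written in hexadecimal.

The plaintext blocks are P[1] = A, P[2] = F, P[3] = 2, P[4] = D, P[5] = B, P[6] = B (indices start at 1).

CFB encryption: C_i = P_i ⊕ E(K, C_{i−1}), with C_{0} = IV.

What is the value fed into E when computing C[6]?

C[1]: E(K, 1) = F; A ⊕ F = 5.
C[2]: E(K, 5) = B; F ⊕ B = 4.
C[3]: E(K, 4) = A; 2 ⊕ A = 8.
C[4]: E(K, 8) = 6; D ⊕ 6 = B.
C[5]: E(K, B) = 5; B ⊕ 5 = E.
C[6]: E(K, E) = 0; B ⊕ 0 = B.
So the input to E for block [6] is E.

E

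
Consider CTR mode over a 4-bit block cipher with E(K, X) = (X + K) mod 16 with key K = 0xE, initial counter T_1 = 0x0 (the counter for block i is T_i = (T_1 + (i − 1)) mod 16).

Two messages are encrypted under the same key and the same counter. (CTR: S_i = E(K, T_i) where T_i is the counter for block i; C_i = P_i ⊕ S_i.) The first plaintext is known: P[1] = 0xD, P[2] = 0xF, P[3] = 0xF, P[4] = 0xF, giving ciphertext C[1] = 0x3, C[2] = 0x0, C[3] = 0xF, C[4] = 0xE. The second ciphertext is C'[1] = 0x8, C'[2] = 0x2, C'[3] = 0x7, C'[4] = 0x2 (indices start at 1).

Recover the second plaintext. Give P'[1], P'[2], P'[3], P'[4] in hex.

P'[1] = 0x6, P'[2] = 0xD, P'[3] = 0x7, P'[4] = 0x3

In CTR with a reused counter, both messages share the same keystream S_i, so C_i ⊕ C'_i = P_i ⊕ P'_i and thus P'_i = P_i ⊕ C_i ⊕ C'_i.
P'[1]: 0xD ⊕ 0x3 ⊕ 0x8 = 0x6.
P'[2]: 0xF ⊕ 0x0 ⊕ 0x2 = 0xD.
P'[3]: 0xF ⊕ 0xF ⊕ 0x7 = 0x7.
P'[4]: 0xF ⊕ 0xE ⊕ 0x2 = 0x3.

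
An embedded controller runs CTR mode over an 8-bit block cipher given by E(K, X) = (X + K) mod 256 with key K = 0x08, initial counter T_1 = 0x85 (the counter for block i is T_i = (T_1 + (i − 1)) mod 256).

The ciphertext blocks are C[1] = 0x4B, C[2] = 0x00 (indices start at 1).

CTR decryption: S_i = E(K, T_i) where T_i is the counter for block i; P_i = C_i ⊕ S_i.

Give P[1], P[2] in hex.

P[1]: T = 0x85, S = E(K, T) = 0x8D; 0x4B ⊕ 0x8D = 0xC6.
P[2]: T = 0x86, S = E(K, T) = 0x8E; 0x00 ⊕ 0x8E = 0x8E.

P[1] = 0xC6, P[2] = 0x8E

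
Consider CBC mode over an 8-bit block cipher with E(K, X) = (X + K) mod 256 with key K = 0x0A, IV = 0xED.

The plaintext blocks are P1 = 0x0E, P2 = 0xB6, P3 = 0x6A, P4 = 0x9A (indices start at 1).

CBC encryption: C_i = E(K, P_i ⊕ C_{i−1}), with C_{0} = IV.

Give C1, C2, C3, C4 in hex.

C1: P1 ⊕ 0xED = 0xE3; E(K, 0xE3) = 0xED.
C2: P2 ⊕ 0xED = 0x5B; E(K, 0x5B) = 0x65.
C3: P3 ⊕ 0x65 = 0x0F; E(K, 0x0F) = 0x19.
C4: P4 ⊕ 0x19 = 0x83; E(K, 0x83) = 0x8D.

C1 = 0xED, C2 = 0x65, C3 = 0x19, C4 = 0x8D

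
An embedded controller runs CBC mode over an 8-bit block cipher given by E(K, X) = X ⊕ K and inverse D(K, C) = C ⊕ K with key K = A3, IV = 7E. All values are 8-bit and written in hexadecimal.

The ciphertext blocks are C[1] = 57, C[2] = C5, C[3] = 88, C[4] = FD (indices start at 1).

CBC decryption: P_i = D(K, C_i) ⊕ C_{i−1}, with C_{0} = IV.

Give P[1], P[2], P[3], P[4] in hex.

P[1]: D(K, 57) = F4; F4 ⊕ 7E = 8A.
P[2]: D(K, C5) = 66; 66 ⊕ 57 = 31.
P[3]: D(K, 88) = 2B; 2B ⊕ C5 = EE.
P[4]: D(K, FD) = 5E; 5E ⊕ 88 = D6.

P[1] = 8A, P[2] = 31, P[3] = EE, P[4] = D6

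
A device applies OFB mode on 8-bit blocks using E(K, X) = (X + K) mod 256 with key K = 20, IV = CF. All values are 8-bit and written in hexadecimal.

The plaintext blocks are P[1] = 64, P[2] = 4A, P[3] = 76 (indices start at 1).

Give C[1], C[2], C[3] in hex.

C[1] = 8B, C[2] = 45, C[3] = 59

OFB encryption: S_i = E(K, S_{i−1}) with S_{0} = IV; C_i = P_i ⊕ S_i.
C[1]: S = E(K, CF) = EF; 64 ⊕ EF = 8B.
C[2]: S = E(K, EF) = 0F; 4A ⊕ 0F = 45.
C[3]: S = E(K, 0F) = 2F; 76 ⊕ 2F = 59.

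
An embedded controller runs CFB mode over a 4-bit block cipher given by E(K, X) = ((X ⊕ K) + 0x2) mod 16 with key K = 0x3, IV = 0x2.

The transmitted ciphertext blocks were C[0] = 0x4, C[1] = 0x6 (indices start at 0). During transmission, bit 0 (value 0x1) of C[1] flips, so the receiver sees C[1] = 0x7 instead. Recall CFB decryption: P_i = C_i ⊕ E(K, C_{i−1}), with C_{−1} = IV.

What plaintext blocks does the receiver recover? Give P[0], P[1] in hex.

Only C[1] changed, to 0x7. In CFB, a change in C_i flips the same bit in P_i and garbles P_{i+1}. Decrypting the received ciphertext:
P[0]: E(K, 0x2) = 0x3; 0x4 ⊕ 0x3 = 0x7.
P[1]: E(K, 0x4) = 0x9; 0x7 ⊕ 0x9 = 0xE.
Blocks that differ from the original plaintext: P[1].

P[0] = 0x7, P[1] = 0xE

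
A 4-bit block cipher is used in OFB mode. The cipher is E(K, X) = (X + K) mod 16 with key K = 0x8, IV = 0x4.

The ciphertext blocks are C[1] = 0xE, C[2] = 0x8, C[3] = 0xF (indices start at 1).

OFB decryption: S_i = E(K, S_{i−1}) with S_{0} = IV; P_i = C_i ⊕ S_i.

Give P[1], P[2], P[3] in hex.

P[1] = 0x2, P[2] = 0xC, P[3] = 0x3

P[1]: S = E(K, 0x4) = 0xC; 0xE ⊕ 0xC = 0x2.
P[2]: S = E(K, 0xC) = 0x4; 0x8 ⊕ 0x4 = 0xC.
P[3]: S = E(K, 0x4) = 0xC; 0xF ⊕ 0xC = 0x3.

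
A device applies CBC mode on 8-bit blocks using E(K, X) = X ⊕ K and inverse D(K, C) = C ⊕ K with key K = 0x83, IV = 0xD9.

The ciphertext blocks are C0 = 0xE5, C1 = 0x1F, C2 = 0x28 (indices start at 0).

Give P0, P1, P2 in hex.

CBC decryption: P_i = D(K, C_i) ⊕ C_{i−1}, with C_{−1} = IV.
P0: D(K, 0xE5) = 0x66; 0x66 ⊕ 0xD9 = 0xBF.
P1: D(K, 0x1F) = 0x9C; 0x9C ⊕ 0xE5 = 0x79.
P2: D(K, 0x28) = 0xAB; 0xAB ⊕ 0x1F = 0xB4.

P0 = 0xBF, P1 = 0x79, P2 = 0xB4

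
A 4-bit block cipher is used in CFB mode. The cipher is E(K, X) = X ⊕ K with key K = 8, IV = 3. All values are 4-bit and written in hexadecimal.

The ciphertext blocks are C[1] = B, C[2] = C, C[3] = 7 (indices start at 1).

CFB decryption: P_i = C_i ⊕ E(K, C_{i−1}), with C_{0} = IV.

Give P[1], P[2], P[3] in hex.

P[1] = 0, P[2] = F, P[3] = 3

P[1]: E(K, 3) = B; B ⊕ B = 0.
P[2]: E(K, B) = 3; C ⊕ 3 = F.
P[3]: E(K, C) = 4; 7 ⊕ 4 = 3.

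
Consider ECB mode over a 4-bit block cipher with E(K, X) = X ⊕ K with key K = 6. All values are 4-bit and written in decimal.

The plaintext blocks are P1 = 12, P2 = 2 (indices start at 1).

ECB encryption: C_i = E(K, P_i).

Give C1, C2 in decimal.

C1: E(K, 12) = 10.
C2: E(K, 2) = 4.

C1 = 10, C2 = 4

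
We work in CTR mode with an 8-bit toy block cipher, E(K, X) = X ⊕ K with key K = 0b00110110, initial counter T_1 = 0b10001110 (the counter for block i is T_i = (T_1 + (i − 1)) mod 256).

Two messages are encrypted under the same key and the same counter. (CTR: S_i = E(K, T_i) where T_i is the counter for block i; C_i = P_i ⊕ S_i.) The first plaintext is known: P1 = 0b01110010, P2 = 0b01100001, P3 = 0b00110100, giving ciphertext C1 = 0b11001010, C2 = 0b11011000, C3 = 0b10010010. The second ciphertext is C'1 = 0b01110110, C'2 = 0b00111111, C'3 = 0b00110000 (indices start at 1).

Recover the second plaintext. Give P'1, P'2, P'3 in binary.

In CTR with a reused counter, both messages share the same keystream S_i, so C_i ⊕ C'_i = P_i ⊕ P'_i and thus P'_i = P_i ⊕ C_i ⊕ C'_i.
P'1: 0b01110010 ⊕ 0b11001010 ⊕ 0b01110110 = 0b11001110.
P'2: 0b01100001 ⊕ 0b11011000 ⊕ 0b00111111 = 0b10000110.
P'3: 0b00110100 ⊕ 0b10010010 ⊕ 0b00110000 = 0b10010110.

P'1 = 0b11001110, P'2 = 0b10000110, P'3 = 0b10010110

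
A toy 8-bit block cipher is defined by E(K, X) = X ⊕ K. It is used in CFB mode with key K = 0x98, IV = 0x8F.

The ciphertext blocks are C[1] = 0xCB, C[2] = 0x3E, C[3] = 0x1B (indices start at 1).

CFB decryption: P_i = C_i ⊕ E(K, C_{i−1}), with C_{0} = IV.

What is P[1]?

P[1]: E(K, 0x8F) = 0x17; 0xCB ⊕ 0x17 = 0xDC.

P[1] = 0xDC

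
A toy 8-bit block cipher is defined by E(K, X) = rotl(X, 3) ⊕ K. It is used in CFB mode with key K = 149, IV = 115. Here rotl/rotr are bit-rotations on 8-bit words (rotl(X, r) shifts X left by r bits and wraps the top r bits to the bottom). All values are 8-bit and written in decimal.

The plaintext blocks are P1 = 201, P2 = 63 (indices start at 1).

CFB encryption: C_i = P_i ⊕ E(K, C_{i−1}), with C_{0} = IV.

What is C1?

C1 = 199

C1: E(K, 115) = 14; 201 ⊕ 14 = 199.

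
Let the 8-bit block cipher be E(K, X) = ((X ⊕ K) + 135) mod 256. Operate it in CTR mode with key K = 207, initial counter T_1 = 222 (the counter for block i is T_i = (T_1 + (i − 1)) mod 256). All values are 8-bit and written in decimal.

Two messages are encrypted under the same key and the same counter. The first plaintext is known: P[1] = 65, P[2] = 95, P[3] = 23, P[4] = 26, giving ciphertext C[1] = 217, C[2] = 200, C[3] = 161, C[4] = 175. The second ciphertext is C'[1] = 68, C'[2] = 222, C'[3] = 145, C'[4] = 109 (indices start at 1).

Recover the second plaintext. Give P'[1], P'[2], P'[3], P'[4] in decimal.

P'[1] = 220, P'[2] = 73, P'[3] = 39, P'[4] = 216

In CTR with a reused counter, both messages share the same keystream S_i, so C_i ⊕ C'_i = P_i ⊕ P'_i and thus P'_i = P_i ⊕ C_i ⊕ C'_i.
P'[1]: 65 ⊕ 217 ⊕ 68 = 220.
P'[2]: 95 ⊕ 200 ⊕ 222 = 73.
P'[3]: 23 ⊕ 161 ⊕ 145 = 39.
P'[4]: 26 ⊕ 175 ⊕ 109 = 216.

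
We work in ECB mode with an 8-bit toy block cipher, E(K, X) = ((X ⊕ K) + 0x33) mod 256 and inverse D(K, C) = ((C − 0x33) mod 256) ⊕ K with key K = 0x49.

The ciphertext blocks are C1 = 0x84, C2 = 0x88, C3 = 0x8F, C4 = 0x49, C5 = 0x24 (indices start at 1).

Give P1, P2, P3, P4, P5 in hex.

ECB decryption: P_i = D(K, C_i).
P1: D(K, 0x84) = 0x18.
P2: D(K, 0x88) = 0x1C.
P3: D(K, 0x8F) = 0x15.
P4: D(K, 0x49) = 0x5F.
P5: D(K, 0x24) = 0xB8.

P1 = 0x18, P2 = 0x1C, P3 = 0x15, P4 = 0x5F, P5 = 0xB8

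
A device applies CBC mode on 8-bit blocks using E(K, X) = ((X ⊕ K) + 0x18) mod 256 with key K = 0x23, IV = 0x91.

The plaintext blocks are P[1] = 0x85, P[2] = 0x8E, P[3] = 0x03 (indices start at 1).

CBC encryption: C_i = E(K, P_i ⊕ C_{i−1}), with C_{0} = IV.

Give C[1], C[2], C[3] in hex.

C[1] = 0x4F, C[2] = 0xFA, C[3] = 0xF2

C[1]: P[1] ⊕ 0x91 = 0x14; E(K, 0x14) = 0x4F.
C[2]: P[2] ⊕ 0x4F = 0xC1; E(K, 0xC1) = 0xFA.
C[3]: P[3] ⊕ 0xFA = 0xF9; E(K, 0xF9) = 0xF2.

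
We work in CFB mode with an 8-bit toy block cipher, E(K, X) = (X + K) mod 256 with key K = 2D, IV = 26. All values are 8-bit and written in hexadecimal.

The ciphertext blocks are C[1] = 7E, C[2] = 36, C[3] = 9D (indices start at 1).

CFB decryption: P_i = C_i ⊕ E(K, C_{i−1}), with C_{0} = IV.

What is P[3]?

P[3] = FE

P[3]: E(K, 36) = 63; 9D ⊕ 63 = FE.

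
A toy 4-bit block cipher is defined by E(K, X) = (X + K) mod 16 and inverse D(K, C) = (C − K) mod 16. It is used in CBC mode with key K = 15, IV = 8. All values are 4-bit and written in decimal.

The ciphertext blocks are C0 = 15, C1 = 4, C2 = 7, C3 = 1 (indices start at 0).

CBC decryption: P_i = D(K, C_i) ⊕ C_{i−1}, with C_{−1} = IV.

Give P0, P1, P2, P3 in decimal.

P0: D(K, 15) = 0; 0 ⊕ 8 = 8.
P1: D(K, 4) = 5; 5 ⊕ 15 = 10.
P2: D(K, 7) = 8; 8 ⊕ 4 = 12.
P3: D(K, 1) = 2; 2 ⊕ 7 = 5.

P0 = 8, P1 = 10, P2 = 12, P3 = 5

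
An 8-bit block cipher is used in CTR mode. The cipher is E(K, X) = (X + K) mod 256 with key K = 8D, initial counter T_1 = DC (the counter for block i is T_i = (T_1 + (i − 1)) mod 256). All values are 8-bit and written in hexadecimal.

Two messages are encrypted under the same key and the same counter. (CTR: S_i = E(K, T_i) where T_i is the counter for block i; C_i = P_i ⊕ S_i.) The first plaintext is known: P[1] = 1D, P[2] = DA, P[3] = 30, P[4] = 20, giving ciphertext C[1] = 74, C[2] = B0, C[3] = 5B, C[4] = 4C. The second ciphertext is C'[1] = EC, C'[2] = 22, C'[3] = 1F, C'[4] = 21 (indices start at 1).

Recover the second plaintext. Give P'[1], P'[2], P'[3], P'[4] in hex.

In CTR with a reused counter, both messages share the same keystream S_i, so C_i ⊕ C'_i = P_i ⊕ P'_i and thus P'_i = P_i ⊕ C_i ⊕ C'_i.
P'[1]: 1D ⊕ 74 ⊕ EC = 85.
P'[2]: DA ⊕ B0 ⊕ 22 = 48.
P'[3]: 30 ⊕ 5B ⊕ 1F = 74.
P'[4]: 20 ⊕ 4C ⊕ 21 = 4D.

P'[1] = 85, P'[2] = 48, P'[3] = 74, P'[4] = 4D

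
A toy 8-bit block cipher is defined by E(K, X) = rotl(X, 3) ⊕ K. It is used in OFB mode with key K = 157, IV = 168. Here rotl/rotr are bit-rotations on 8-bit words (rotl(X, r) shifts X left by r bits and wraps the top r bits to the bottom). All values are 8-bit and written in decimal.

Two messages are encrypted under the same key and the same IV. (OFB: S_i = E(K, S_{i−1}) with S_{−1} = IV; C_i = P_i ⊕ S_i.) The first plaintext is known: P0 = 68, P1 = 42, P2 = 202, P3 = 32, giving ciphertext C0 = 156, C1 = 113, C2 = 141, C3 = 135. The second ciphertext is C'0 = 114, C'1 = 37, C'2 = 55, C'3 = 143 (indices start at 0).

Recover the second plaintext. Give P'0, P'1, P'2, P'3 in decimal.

In OFB with a reused IV, both messages share the same keystream S_i, so C_i ⊕ C'_i = P_i ⊕ P'_i and thus P'_i = P_i ⊕ C_i ⊕ C'_i.
P'0: 68 ⊕ 156 ⊕ 114 = 170.
P'1: 42 ⊕ 113 ⊕ 37 = 126.
P'2: 202 ⊕ 141 ⊕ 55 = 112.
P'3: 32 ⊕ 135 ⊕ 143 = 40.

P'0 = 170, P'1 = 126, P'2 = 112, P'3 = 40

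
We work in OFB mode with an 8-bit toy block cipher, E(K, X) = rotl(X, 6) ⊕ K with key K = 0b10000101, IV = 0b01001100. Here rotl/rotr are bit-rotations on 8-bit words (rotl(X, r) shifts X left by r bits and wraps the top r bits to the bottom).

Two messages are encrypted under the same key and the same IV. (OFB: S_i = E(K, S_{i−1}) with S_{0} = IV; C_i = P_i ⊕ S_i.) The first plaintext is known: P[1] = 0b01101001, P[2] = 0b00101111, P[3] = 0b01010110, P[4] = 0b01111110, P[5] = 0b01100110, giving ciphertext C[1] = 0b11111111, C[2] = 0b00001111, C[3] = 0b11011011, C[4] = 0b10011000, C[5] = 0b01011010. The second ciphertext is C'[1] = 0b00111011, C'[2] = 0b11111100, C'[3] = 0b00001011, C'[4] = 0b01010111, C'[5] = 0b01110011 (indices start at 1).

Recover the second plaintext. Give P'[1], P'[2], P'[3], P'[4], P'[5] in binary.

In OFB with a reused IV, both messages share the same keystream S_i, so C_i ⊕ C'_i = P_i ⊕ P'_i and thus P'_i = P_i ⊕ C_i ⊕ C'_i.
P'[1]: 0b01101001 ⊕ 0b11111111 ⊕ 0b00111011 = 0b10101101.
P'[2]: 0b00101111 ⊕ 0b00001111 ⊕ 0b11111100 = 0b11011100.
P'[3]: 0b01010110 ⊕ 0b11011011 ⊕ 0b00001011 = 0b10000110.
P'[4]: 0b01111110 ⊕ 0b10011000 ⊕ 0b01010111 = 0b10110001.
P'[5]: 0b01100110 ⊕ 0b01011010 ⊕ 0b01110011 = 0b01001111.

P'[1] = 0b10101101, P'[2] = 0b11011100, P'[3] = 0b10000110, P'[4] = 0b10110001, P'[5] = 0b01001111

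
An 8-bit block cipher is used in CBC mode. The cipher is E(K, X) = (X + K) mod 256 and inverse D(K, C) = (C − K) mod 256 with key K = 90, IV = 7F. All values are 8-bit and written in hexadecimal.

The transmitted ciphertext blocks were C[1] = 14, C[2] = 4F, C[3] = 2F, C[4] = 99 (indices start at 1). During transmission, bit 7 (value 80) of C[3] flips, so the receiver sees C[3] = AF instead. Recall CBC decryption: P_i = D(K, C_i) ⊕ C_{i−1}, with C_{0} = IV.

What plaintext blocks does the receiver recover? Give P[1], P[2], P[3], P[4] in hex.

Only C[3] changed, to AF. In CBC, a change in C_i garbles P_i and flips the same bit in P_{i+1}. Decrypting the received ciphertext:
P[1]: D(K, 14) = 84; 84 ⊕ 7F = FB.
P[2]: D(K, 4F) = BF; BF ⊕ 14 = AB.
P[3]: D(K, AF) = 1F; 1F ⊕ 4F = 50.
P[4]: D(K, 99) = 09; 09 ⊕ AF = A6.
Blocks that differ from the original plaintext: P[3], P[4].

P[1] = FB, P[2] = AB, P[3] = 50, P[4] = A6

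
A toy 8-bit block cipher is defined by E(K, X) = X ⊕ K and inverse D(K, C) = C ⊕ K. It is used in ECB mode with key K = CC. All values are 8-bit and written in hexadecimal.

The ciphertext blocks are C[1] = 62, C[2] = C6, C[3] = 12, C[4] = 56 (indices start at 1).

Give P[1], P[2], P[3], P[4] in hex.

P[1] = AE, P[2] = 0A, P[3] = DE, P[4] = 9A

ECB decryption: P_i = D(K, C_i).
P[1]: D(K, 62) = AE.
P[2]: D(K, C6) = 0A.
P[3]: D(K, 12) = DE.
P[4]: D(K, 56) = 9A.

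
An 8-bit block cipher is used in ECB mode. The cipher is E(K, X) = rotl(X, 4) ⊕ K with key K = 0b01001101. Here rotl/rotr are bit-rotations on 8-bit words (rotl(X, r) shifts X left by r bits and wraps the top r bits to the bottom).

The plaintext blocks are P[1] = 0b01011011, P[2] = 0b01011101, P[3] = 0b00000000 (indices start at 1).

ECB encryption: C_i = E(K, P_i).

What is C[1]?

C[1]: E(K, 0b01011011) = 0b11111000.

C[1] = 0b11111000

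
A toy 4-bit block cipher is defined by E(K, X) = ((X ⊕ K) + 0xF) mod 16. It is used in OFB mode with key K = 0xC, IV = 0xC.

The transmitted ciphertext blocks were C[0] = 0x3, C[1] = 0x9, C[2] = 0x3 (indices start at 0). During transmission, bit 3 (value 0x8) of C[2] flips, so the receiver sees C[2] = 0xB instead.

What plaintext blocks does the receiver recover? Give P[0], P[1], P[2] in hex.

P[0] = 0xC, P[1] = 0xB, P[2] = 0x6

OFB decryption: S_i = E(K, S_{i−1}) with S_{−1} = IV; P_i = C_i ⊕ S_i.
Only C[2] changed, to 0xB. In OFB, a change in C_i flips the same bit in P_i only; the keystream is unaffected. Decrypting the received ciphertext:
P[0]: S = E(K, 0xC) = 0xF; 0x3 ⊕ 0xF = 0xC.
P[1]: S = E(K, 0xF) = 0x2; 0x9 ⊕ 0x2 = 0xB.
P[2]: S = E(K, 0x2) = 0xD; 0xB ⊕ 0xD = 0x6.
Blocks that differ from the original plaintext: P[2].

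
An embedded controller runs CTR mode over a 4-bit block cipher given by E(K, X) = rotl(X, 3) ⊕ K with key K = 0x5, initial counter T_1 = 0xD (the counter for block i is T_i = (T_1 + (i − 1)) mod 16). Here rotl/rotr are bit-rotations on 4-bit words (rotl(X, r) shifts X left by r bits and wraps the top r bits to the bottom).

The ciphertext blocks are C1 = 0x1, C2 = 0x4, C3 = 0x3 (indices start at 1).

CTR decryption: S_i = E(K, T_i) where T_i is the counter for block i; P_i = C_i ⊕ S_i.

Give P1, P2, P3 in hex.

P1: T = 0xD, S = E(K, T) = 0xB; 0x1 ⊕ 0xB = 0xA.
P2: T = 0xE, S = E(K, T) = 0x2; 0x4 ⊕ 0x2 = 0x6.
P3: T = 0xF, S = E(K, T) = 0xA; 0x3 ⊕ 0xA = 0x9.

P1 = 0xA, P2 = 0x6, P3 = 0x9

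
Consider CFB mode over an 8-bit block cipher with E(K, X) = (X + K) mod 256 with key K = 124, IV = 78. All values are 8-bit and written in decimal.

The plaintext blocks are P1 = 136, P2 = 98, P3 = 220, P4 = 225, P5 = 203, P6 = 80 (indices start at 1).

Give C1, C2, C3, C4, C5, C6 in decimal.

CFB encryption: C_i = P_i ⊕ E(K, C_{i−1}), with C_{0} = IV.
C1: E(K, 78) = 202; 136 ⊕ 202 = 66.
C2: E(K, 66) = 190; 98 ⊕ 190 = 220.
C3: E(K, 220) = 88; 220 ⊕ 88 = 132.
C4: E(K, 132) = 0; 225 ⊕ 0 = 225.
C5: E(K, 225) = 93; 203 ⊕ 93 = 150.
C6: E(K, 150) = 18; 80 ⊕ 18 = 66.

C1 = 66, C2 = 220, C3 = 132, C4 = 225, C5 = 150, C6 = 66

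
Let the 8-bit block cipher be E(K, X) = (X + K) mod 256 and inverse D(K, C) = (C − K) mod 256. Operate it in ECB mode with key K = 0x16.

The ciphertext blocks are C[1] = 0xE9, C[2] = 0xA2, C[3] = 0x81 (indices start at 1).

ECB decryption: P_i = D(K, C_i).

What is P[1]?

P[1]: D(K, 0xE9) = 0xD3.

P[1] = 0xD3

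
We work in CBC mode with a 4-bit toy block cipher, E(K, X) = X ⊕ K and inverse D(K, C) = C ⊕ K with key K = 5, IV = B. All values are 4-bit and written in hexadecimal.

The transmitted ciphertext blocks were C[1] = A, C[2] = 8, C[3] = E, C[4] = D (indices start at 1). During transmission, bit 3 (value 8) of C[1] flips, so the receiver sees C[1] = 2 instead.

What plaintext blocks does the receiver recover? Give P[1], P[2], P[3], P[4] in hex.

P[1] = C, P[2] = F, P[3] = 3, P[4] = 6

CBC decryption: P_i = D(K, C_i) ⊕ C_{i−1}, with C_{0} = IV.
Only C[1] changed, to 2. In CBC, a change in C_i garbles P_i and flips the same bit in P_{i+1}. Decrypting the received ciphertext:
P[1]: D(K, 2) = 7; 7 ⊕ B = C.
P[2]: D(K, 8) = D; D ⊕ 2 = F.
P[3]: D(K, E) = B; B ⊕ 8 = 3.
P[4]: D(K, D) = 8; 8 ⊕ E = 6.
Blocks that differ from the original plaintext: P[1], P[2].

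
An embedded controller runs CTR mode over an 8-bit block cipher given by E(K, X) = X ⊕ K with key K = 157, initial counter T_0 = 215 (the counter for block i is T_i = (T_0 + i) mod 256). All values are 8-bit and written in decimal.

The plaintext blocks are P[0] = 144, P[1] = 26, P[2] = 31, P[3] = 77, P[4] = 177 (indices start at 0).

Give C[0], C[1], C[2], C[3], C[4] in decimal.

CTR encryption: S_i = E(K, T_i) where T_i is the counter for block i; C_i = P_i ⊕ S_i.
C[0]: T = 215, S = E(K, T) = 74; 144 ⊕ 74 = 218.
C[1]: T = 216, S = E(K, T) = 69; 26 ⊕ 69 = 95.
C[2]: T = 217, S = E(K, T) = 68; 31 ⊕ 68 = 91.
C[3]: T = 218, S = E(K, T) = 71; 77 ⊕ 71 = 10.
C[4]: T = 219, S = E(K, T) = 70; 177 ⊕ 70 = 247.

C[0] = 218, C[1] = 95, C[2] = 91, C[3] = 10, C[4] = 247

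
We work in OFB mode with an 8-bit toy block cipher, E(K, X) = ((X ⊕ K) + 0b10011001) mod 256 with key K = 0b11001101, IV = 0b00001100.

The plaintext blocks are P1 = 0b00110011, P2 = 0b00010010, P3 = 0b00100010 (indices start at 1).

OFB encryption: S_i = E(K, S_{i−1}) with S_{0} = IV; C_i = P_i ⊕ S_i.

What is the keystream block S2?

C1: S = E(K, 0b00001100) = 0b01011010; 0b00110011 ⊕ 0b01011010 = 0b01101001.
C2: S = E(K, 0b01011010) = 0b00110000; 0b00010010 ⊕ 0b00110000 = 0b00100010.
So S2 = 0b00110000.

0b00110000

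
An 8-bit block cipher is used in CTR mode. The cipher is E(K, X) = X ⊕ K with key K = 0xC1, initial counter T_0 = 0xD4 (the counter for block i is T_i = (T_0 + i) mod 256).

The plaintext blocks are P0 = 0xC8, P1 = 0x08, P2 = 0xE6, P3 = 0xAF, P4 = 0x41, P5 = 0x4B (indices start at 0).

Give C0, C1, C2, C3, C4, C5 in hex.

C0 = 0xDD, C1 = 0x1C, C2 = 0xF1, C3 = 0xB9, C4 = 0x58, C5 = 0x53

CTR encryption: S_i = E(K, T_i) where T_i is the counter for block i; C_i = P_i ⊕ S_i.
C0: T = 0xD4, S = E(K, T) = 0x15; 0xC8 ⊕ 0x15 = 0xDD.
C1: T = 0xD5, S = E(K, T) = 0x14; 0x08 ⊕ 0x14 = 0x1C.
C2: T = 0xD6, S = E(K, T) = 0x17; 0xE6 ⊕ 0x17 = 0xF1.
C3: T = 0xD7, S = E(K, T) = 0x16; 0xAF ⊕ 0x16 = 0xB9.
C4: T = 0xD8, S = E(K, T) = 0x19; 0x41 ⊕ 0x19 = 0x58.
C5: T = 0xD9, S = E(K, T) = 0x18; 0x4B ⊕ 0x18 = 0x53.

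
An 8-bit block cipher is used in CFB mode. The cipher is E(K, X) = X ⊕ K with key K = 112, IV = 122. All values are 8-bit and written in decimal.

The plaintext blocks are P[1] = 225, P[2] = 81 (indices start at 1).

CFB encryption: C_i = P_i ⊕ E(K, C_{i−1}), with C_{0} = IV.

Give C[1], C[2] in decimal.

C[1] = 235, C[2] = 202

C[1]: E(K, 122) = 10; 225 ⊕ 10 = 235.
C[2]: E(K, 235) = 155; 81 ⊕ 155 = 202.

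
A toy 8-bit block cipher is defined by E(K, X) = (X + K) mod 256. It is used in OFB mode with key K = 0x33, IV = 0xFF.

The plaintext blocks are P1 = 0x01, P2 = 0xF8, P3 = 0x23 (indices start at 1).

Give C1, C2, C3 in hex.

C1 = 0x33, C2 = 0x9D, C3 = 0xBB

OFB encryption: S_i = E(K, S_{i−1}) with S_{0} = IV; C_i = P_i ⊕ S_i.
C1: S = E(K, 0xFF) = 0x32; 0x01 ⊕ 0x32 = 0x33.
C2: S = E(K, 0x32) = 0x65; 0xF8 ⊕ 0x65 = 0x9D.
C3: S = E(K, 0x65) = 0x98; 0x23 ⊕ 0x98 = 0xBB.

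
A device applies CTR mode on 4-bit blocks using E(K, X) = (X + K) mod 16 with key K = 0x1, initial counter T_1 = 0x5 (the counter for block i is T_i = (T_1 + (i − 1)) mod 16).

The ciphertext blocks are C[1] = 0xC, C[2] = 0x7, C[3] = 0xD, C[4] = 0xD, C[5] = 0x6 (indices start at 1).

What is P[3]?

P[3] = 0x5

CTR decryption: S_i = E(K, T_i) where T_i is the counter for block i; P_i = C_i ⊕ S_i.
P[3]: T = 0x7, S = E(K, T) = 0x8; 0xD ⊕ 0x8 = 0x5.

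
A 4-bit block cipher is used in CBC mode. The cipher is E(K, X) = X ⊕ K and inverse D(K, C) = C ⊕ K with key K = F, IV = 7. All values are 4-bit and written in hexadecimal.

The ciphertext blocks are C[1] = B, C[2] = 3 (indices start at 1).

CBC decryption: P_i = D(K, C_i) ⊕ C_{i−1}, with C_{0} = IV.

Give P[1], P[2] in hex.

P[1]: D(K, B) = 4; 4 ⊕ 7 = 3.
P[2]: D(K, 3) = C; C ⊕ B = 7.

P[1] = 3, P[2] = 7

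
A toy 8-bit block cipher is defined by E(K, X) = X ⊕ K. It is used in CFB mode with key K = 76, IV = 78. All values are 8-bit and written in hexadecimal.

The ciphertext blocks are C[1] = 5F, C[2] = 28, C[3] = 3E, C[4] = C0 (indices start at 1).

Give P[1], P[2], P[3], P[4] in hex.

CFB decryption: P_i = C_i ⊕ E(K, C_{i−1}), with C_{0} = IV.
P[1]: E(K, 78) = 0E; 5F ⊕ 0E = 51.
P[2]: E(K, 5F) = 29; 28 ⊕ 29 = 01.
P[3]: E(K, 28) = 5E; 3E ⊕ 5E = 60.
P[4]: E(K, 3E) = 48; C0 ⊕ 48 = 88.

P[1] = 51, P[2] = 01, P[3] = 60, P[4] = 88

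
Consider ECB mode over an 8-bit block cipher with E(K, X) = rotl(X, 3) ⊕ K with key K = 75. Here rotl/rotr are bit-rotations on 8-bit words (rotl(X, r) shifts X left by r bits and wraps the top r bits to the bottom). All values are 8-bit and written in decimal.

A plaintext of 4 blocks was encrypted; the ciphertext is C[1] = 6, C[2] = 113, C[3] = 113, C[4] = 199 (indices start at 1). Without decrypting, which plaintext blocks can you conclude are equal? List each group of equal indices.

ECB encrypts each block independently with the same key, so equal ciphertext blocks imply equal plaintext blocks.
C[2] = C[3] = 113, so P[2] = P[3].

P[2] = P[3]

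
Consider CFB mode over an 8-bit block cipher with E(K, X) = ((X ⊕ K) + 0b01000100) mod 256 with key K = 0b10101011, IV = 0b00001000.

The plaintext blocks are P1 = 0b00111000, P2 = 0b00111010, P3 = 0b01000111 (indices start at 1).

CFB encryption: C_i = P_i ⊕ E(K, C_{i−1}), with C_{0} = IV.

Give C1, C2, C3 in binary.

C1 = 0b11011111, C2 = 0b10000010, C3 = 0b00101010

C1: E(K, 0b00001000) = 0b11100111; 0b00111000 ⊕ 0b11100111 = 0b11011111.
C2: E(K, 0b11011111) = 0b10111000; 0b00111010 ⊕ 0b10111000 = 0b10000010.
C3: E(K, 0b10000010) = 0b01101101; 0b01000111 ⊕ 0b01101101 = 0b00101010.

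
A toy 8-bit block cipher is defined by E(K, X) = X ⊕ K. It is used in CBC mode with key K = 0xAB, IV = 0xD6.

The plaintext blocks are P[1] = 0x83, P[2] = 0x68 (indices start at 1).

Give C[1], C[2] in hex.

CBC encryption: C_i = E(K, P_i ⊕ C_{i−1}), with C_{0} = IV.
C[1]: P[1] ⊕ 0xD6 = 0x55; E(K, 0x55) = 0xFE.
C[2]: P[2] ⊕ 0xFE = 0x96; E(K, 0x96) = 0x3D.

C[1] = 0xFE, C[2] = 0x3D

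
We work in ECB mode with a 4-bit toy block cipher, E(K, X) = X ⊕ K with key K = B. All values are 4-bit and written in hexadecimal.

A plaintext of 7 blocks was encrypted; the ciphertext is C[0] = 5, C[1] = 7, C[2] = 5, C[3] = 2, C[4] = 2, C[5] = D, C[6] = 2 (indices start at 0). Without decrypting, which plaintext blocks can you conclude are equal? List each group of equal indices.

P[0] = P[2]; P[3] = P[4] = P[6]

ECB encrypts each block independently with the same key, so equal ciphertext blocks imply equal plaintext blocks.
C[0] = C[2] = 5, so P[0] = P[2].
C[3] = C[4] = C[6] = 2, so P[3] = P[4] = P[6].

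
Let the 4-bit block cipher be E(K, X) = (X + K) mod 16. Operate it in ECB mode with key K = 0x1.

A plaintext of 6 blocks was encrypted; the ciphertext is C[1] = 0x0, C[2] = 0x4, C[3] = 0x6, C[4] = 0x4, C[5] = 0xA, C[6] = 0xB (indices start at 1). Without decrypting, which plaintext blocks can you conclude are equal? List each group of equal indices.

P[2] = P[4]

ECB encrypts each block independently with the same key, so equal ciphertext blocks imply equal plaintext blocks.
C[2] = C[4] = 0x4, so P[2] = P[4].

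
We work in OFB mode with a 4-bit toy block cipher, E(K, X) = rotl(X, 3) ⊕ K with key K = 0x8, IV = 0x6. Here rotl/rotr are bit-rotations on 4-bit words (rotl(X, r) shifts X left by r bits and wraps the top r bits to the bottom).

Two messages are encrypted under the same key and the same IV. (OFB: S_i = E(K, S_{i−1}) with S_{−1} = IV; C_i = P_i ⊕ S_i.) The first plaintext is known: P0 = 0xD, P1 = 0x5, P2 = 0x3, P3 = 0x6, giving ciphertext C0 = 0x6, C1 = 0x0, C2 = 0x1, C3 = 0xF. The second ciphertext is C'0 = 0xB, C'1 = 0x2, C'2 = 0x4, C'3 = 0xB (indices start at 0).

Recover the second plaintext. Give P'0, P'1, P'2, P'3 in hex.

P'0 = 0x0, P'1 = 0x7, P'2 = 0x6, P'3 = 0x2

In OFB with a reused IV, both messages share the same keystream S_i, so C_i ⊕ C'_i = P_i ⊕ P'_i and thus P'_i = P_i ⊕ C_i ⊕ C'_i.
P'0: 0xD ⊕ 0x6 ⊕ 0xB = 0x0.
P'1: 0x5 ⊕ 0x0 ⊕ 0x2 = 0x7.
P'2: 0x3 ⊕ 0x1 ⊕ 0x4 = 0x6.
P'3: 0x6 ⊕ 0xF ⊕ 0xB = 0x2.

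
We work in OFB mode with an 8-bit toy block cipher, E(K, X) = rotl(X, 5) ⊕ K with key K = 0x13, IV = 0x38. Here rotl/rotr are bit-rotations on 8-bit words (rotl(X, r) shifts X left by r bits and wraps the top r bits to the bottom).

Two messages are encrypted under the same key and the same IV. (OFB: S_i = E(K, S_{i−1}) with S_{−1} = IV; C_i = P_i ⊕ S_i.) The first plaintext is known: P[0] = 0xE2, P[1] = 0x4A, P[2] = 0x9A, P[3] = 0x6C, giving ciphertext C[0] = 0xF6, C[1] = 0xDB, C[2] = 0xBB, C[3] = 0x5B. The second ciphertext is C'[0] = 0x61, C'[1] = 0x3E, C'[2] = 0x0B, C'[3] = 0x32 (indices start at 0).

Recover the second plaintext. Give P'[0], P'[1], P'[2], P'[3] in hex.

In OFB with a reused IV, both messages share the same keystream S_i, so C_i ⊕ C'_i = P_i ⊕ P'_i and thus P'_i = P_i ⊕ C_i ⊕ C'_i.
P'[0]: 0xE2 ⊕ 0xF6 ⊕ 0x61 = 0x75.
P'[1]: 0x4A ⊕ 0xDB ⊕ 0x3E = 0xAF.
P'[2]: 0x9A ⊕ 0xBB ⊕ 0x0B = 0x2A.
P'[3]: 0x6C ⊕ 0x5B ⊕ 0x32 = 0x05.

P'[0] = 0x75, P'[1] = 0xAF, P'[2] = 0x2A, P'[3] = 0x05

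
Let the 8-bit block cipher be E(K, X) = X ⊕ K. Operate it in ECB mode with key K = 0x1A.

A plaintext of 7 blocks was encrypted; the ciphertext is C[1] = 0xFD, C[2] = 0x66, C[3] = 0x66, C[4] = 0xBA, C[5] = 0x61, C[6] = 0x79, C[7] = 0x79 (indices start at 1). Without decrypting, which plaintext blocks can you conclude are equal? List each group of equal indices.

P[2] = P[3]; P[6] = P[7]

ECB encrypts each block independently with the same key, so equal ciphertext blocks imply equal plaintext blocks.
C[2] = C[3] = 0x66, so P[2] = P[3].
C[6] = C[7] = 0x79, so P[6] = P[7].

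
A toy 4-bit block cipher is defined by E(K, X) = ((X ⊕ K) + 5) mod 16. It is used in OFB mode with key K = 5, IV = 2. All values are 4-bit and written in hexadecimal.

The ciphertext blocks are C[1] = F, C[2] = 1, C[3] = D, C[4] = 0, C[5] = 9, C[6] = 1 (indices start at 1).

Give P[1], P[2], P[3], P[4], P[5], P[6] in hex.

P[1] = 3, P[2] = F, P[3] = D, P[4] = A, P[5] = D, P[6] = 7

OFB decryption: S_i = E(K, S_{i−1}) with S_{0} = IV; P_i = C_i ⊕ S_i.
P[1]: S = E(K, 2) = C; F ⊕ C = 3.
P[2]: S = E(K, C) = E; 1 ⊕ E = F.
P[3]: S = E(K, E) = 0; D ⊕ 0 = D.
P[4]: S = E(K, 0) = A; 0 ⊕ A = A.
P[5]: S = E(K, A) = 4; 9 ⊕ 4 = D.
P[6]: S = E(K, 4) = 6; 1 ⊕ 6 = 7.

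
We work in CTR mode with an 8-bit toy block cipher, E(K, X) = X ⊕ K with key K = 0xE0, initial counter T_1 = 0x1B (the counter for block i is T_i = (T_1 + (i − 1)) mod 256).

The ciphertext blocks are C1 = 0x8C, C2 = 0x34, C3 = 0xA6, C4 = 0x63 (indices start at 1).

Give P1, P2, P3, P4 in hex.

CTR decryption: S_i = E(K, T_i) where T_i is the counter for block i; P_i = C_i ⊕ S_i.
P1: T = 0x1B, S = E(K, T) = 0xFB; 0x8C ⊕ 0xFB = 0x77.
P2: T = 0x1C, S = E(K, T) = 0xFC; 0x34 ⊕ 0xFC = 0xC8.
P3: T = 0x1D, S = E(K, T) = 0xFD; 0xA6 ⊕ 0xFD = 0x5B.
P4: T = 0x1E, S = E(K, T) = 0xFE; 0x63 ⊕ 0xFE = 0x9D.

P1 = 0x77, P2 = 0xC8, P3 = 0x5B, P4 = 0x9D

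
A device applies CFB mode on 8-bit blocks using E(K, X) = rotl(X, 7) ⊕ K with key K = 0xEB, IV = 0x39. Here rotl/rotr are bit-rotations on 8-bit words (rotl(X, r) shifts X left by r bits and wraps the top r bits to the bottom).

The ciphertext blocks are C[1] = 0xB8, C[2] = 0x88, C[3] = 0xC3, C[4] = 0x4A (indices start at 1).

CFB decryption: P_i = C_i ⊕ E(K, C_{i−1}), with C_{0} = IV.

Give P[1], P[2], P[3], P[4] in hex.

P[1] = 0xCF, P[2] = 0x3F, P[3] = 0x6C, P[4] = 0x40

P[1]: E(K, 0x39) = 0x77; 0xB8 ⊕ 0x77 = 0xCF.
P[2]: E(K, 0xB8) = 0xB7; 0x88 ⊕ 0xB7 = 0x3F.
P[3]: E(K, 0x88) = 0xAF; 0xC3 ⊕ 0xAF = 0x6C.
P[4]: E(K, 0xC3) = 0x0A; 0x4A ⊕ 0x0A = 0x40.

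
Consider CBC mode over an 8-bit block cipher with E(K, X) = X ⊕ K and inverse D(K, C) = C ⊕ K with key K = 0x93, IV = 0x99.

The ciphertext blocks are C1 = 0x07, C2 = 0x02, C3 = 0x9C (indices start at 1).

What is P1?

CBC decryption: P_i = D(K, C_i) ⊕ C_{i−1}, with C_{0} = IV.
P1: D(K, 0x07) = 0x94; 0x94 ⊕ 0x99 = 0x0D.

P1 = 0x0D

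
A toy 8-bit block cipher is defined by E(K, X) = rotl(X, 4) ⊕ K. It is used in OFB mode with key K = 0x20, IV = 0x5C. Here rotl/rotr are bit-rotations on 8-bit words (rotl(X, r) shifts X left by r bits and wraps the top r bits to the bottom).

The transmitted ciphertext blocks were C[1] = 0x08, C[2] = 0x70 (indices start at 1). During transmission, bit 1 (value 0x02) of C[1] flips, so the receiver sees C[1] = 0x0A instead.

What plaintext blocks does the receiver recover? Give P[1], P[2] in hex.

OFB decryption: S_i = E(K, S_{i−1}) with S_{0} = IV; P_i = C_i ⊕ S_i.
Only C[1] changed, to 0x0A. In OFB, a change in C_i flips the same bit in P_i only; the keystream is unaffected. Decrypting the received ciphertext:
P[1]: S = E(K, 0x5C) = 0xE5; 0x0A ⊕ 0xE5 = 0xEF.
P[2]: S = E(K, 0xE5) = 0x7E; 0x70 ⊕ 0x7E = 0x0E.
Blocks that differ from the original plaintext: P[1].

P[1] = 0xEF, P[2] = 0x0E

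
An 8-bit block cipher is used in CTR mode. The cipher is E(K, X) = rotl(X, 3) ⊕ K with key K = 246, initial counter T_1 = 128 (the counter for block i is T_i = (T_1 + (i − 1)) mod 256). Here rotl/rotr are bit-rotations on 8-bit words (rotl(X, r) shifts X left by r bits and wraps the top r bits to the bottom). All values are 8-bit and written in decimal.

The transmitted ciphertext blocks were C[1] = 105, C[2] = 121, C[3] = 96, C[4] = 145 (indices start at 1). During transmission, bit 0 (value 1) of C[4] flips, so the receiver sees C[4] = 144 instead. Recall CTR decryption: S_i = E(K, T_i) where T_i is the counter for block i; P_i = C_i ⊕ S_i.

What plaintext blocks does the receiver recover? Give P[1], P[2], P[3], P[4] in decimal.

P[1] = 155, P[2] = 131, P[3] = 130, P[4] = 122

Only C[4] changed, to 144. In CTR, a change in C_i flips the same bit in P_i only; the keystream is unaffected. Decrypting the received ciphertext:
P[1]: T = 128, S = E(K, T) = 242; 105 ⊕ 242 = 155.
P[2]: T = 129, S = E(K, T) = 250; 121 ⊕ 250 = 131.
P[3]: T = 130, S = E(K, T) = 226; 96 ⊕ 226 = 130.
P[4]: T = 131, S = E(K, T) = 234; 144 ⊕ 234 = 122.
Blocks that differ from the original plaintext: P[4].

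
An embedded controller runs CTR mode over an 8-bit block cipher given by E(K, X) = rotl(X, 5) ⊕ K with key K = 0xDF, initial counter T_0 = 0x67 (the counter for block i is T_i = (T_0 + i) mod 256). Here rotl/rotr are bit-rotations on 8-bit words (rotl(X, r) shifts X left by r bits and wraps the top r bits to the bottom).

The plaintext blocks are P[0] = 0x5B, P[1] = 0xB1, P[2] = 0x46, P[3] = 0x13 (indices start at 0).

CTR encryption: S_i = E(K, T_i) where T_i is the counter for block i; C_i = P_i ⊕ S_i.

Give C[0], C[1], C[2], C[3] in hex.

C[0]: T = 0x67, S = E(K, T) = 0x33; 0x5B ⊕ 0x33 = 0x68.
C[1]: T = 0x68, S = E(K, T) = 0xD2; 0xB1 ⊕ 0xD2 = 0x63.
C[2]: T = 0x69, S = E(K, T) = 0xF2; 0x46 ⊕ 0xF2 = 0xB4.
C[3]: T = 0x6A, S = E(K, T) = 0x92; 0x13 ⊕ 0x92 = 0x81.

C[0] = 0x68, C[1] = 0x63, C[2] = 0xB4, C[3] = 0x81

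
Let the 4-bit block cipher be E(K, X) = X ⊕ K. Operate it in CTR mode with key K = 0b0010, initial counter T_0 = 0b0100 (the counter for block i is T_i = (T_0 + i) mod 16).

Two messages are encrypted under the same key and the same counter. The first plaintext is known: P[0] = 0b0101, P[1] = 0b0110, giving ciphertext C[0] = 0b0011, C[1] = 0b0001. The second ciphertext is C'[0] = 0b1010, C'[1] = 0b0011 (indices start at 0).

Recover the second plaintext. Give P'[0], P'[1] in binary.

P'[0] = 0b1100, P'[1] = 0b0100

In CTR with a reused counter, both messages share the same keystream S_i, so C_i ⊕ C'_i = P_i ⊕ P'_i and thus P'_i = P_i ⊕ C_i ⊕ C'_i.
P'[0]: 0b0101 ⊕ 0b0011 ⊕ 0b1010 = 0b1100.
P'[1]: 0b0110 ⊕ 0b0001 ⊕ 0b0011 = 0b0100.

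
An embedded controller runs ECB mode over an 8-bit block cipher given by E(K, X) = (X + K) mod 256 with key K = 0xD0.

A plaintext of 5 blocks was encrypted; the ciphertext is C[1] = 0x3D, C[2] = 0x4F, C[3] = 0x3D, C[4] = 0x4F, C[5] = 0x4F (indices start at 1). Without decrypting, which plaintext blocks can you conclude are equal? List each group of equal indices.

P[1] = P[3]; P[2] = P[4] = P[5]

ECB encrypts each block independently with the same key, so equal ciphertext blocks imply equal plaintext blocks.
C[1] = C[3] = 0x3D, so P[1] = P[3].
C[2] = C[4] = C[5] = 0x4F, so P[2] = P[4] = P[5].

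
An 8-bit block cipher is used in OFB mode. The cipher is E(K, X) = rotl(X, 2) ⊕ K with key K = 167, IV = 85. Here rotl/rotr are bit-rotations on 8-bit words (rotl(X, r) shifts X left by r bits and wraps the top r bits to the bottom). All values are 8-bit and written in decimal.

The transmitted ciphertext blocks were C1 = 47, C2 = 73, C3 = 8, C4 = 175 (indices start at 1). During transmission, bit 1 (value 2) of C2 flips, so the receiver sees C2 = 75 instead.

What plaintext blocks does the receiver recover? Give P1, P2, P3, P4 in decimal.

P1 = 221, P2 = 39, P3 = 30, P4 = 80

OFB decryption: S_i = E(K, S_{i−1}) with S_{0} = IV; P_i = C_i ⊕ S_i.
Only C2 changed, to 75. In OFB, a change in C_i flips the same bit in P_i only; the keystream is unaffected. Decrypting the received ciphertext:
P1: S = E(K, 85) = 242; 47 ⊕ 242 = 221.
P2: S = E(K, 242) = 108; 75 ⊕ 108 = 39.
P3: S = E(K, 108) = 22; 8 ⊕ 22 = 30.
P4: S = E(K, 22) = 255; 175 ⊕ 255 = 80.
Blocks that differ from the original plaintext: P2.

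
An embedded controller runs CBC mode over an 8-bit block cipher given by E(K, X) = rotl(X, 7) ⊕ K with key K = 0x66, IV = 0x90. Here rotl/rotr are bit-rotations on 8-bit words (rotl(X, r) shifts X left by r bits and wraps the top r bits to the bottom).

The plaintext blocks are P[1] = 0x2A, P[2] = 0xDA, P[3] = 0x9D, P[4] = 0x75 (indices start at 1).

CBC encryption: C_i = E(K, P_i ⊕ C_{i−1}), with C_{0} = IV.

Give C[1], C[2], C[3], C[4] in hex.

C[1]: P[1] ⊕ 0x90 = 0xBA; E(K, 0xBA) = 0x3B.
C[2]: P[2] ⊕ 0x3B = 0xE1; E(K, 0xE1) = 0x96.
C[3]: P[3] ⊕ 0x96 = 0x0B; E(K, 0x0B) = 0xE3.
C[4]: P[4] ⊕ 0xE3 = 0x96; E(K, 0x96) = 0x2D.

C[1] = 0x3B, C[2] = 0x96, C[3] = 0xE3, C[4] = 0x2D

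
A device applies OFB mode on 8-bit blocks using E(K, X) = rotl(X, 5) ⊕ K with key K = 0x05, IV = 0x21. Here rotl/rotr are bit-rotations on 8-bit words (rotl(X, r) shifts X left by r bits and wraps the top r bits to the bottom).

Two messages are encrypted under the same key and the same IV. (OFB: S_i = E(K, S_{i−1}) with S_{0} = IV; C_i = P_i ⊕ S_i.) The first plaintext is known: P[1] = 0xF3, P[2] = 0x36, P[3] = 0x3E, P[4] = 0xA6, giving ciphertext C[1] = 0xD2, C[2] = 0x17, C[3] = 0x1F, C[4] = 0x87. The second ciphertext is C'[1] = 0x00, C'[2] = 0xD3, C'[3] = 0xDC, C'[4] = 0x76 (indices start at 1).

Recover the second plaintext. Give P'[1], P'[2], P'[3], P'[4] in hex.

In OFB with a reused IV, both messages share the same keystream S_i, so C_i ⊕ C'_i = P_i ⊕ P'_i and thus P'_i = P_i ⊕ C_i ⊕ C'_i.
P'[1]: 0xF3 ⊕ 0xD2 ⊕ 0x00 = 0x21.
P'[2]: 0x36 ⊕ 0x17 ⊕ 0xD3 = 0xF2.
P'[3]: 0x3E ⊕ 0x1F ⊕ 0xDC = 0xFD.
P'[4]: 0xA6 ⊕ 0x87 ⊕ 0x76 = 0x57.

P'[1] = 0x21, P'[2] = 0xF2, P'[3] = 0xFD, P'[4] = 0x57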